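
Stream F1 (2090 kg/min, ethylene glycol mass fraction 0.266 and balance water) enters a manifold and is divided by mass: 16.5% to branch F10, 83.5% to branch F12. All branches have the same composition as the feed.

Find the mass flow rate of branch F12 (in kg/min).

Branch F12 flow = 0.835×2090 = 1745.1 kg/min.

1745 kg/min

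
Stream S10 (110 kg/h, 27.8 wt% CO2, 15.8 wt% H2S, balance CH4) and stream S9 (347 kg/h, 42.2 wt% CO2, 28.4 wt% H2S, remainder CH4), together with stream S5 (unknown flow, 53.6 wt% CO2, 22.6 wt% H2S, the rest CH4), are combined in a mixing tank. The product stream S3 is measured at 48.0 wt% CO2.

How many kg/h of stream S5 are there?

Let S5 be the unknown flow. Total out = 457 + S5.
CO2 balance: 177.01 + 0.536·S5 = 0.480·(457 + S5)
(0.536 − 0.480)·S5 = 0.480×457 − 177.01 = 42.346
S5 = 42.346 / 0.056 = 756.18 kg/h

756.2 kg/h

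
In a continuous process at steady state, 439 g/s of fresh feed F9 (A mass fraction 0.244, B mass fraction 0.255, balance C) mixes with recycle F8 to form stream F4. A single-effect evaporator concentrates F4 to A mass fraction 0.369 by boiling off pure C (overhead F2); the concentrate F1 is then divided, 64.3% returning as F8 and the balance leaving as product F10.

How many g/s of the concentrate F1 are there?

Overall A balance (none leaves overhead): A in fresh feed = A in product, i.e. 439×0.244 = (1−0.643)·F1·0.369.
F1 = 107.12/(0.369×0.357) = 813.13 g/s.

813.1 g/s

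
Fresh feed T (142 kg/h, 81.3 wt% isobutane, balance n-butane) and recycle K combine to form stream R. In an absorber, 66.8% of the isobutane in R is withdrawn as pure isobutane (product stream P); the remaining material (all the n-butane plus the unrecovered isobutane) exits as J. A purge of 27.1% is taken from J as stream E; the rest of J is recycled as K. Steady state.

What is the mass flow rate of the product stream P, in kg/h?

101.7 kg/h

isobutane in R: m_A = 142×0.813 + (1−0.271)·(1−0.668)·m_A, so m_A = 115.45/0.7580 = 152.31 kg/h.
Product P = 0.668×152.31 = 101.74 kg/h.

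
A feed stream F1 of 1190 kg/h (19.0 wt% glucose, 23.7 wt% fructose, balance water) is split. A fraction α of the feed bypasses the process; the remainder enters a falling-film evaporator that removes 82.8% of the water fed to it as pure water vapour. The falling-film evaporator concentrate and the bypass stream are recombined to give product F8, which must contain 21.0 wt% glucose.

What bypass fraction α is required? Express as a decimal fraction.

0.799

All 1190×0.190 = 226.1 kg/h of glucose reaches F8, so F8 = 226.1/0.210 = 1076.7 kg/h and vapour = 113.33 kg/h.
The evaporator receives (1−α)·1190 of feed at 0.573 water and removes 0.828 of that water:
0.828×0.573×(1−α)×1190 = 113.33
(1−α) = 113.33/564.59 = 0.2007;  α = 0.7993.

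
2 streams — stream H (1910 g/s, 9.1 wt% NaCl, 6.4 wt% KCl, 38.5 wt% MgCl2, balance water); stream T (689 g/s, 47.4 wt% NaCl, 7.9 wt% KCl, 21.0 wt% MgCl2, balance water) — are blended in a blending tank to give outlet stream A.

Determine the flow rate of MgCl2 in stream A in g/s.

880 g/s

MgCl2 out = MgCl2 in = 1910×0.385 + 689×0.210 = 880.04 g/s.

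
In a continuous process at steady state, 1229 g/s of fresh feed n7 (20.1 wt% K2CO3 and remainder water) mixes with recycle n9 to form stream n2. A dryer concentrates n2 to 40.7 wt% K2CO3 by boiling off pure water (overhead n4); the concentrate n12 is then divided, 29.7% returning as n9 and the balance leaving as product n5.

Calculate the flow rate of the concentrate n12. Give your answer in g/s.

Overall K2CO3 balance (none leaves overhead): K2CO3 in fresh feed = K2CO3 in product, i.e. 1229×0.201 = (1−0.297)·n12·0.407.
n12 = 247.03/(0.407×0.703) = 863.37 g/s.

863.4 g/s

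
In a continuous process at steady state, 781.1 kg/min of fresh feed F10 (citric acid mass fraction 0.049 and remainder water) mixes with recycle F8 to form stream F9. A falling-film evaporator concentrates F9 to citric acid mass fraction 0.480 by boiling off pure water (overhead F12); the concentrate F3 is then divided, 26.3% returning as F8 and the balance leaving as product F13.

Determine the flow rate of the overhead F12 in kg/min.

Overall citric acid balance (none leaves overhead): citric acid in fresh feed = citric acid in product, i.e. 781.1×0.049 = (1−0.263)·F3·0.480.
F3 = 38.274/(0.480×0.737) = 108.19 kg/min.
Recycle F8 = 0.263×108.19 = 28.454 kg/min.
Combined feed F9 = 781.1 + 28.454 = 809.55 kg/min.
Overhead F12 = F9 − F3 = 809.55 − 108.19 = 701.36 kg/min.

701.4 kg/min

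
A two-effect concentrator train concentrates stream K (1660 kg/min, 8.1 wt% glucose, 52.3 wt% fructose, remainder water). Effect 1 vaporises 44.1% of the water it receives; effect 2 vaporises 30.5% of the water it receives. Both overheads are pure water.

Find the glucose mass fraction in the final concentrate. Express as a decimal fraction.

0.107

water in feed = 1660×0.396 = 657.36 kg/min.
After stage 1: water left = (1−0.441)×657.36 = 367.46; stream total = 1370.1 kg/min.
After stage 2: water left = (1−0.305)×367.46 = 255.39; final concentrate = 1258 kg/min.
glucose fraction = 134.46/1258 = 0.107.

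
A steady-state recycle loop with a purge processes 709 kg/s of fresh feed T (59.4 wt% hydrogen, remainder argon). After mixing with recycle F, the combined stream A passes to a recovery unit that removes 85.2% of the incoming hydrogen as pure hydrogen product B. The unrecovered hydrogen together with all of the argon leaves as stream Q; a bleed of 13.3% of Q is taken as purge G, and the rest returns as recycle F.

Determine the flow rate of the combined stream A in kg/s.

argon enters only via T and leaves only via the purge: 709×0.406 = 0.133×(argon in Q), and the recovery unit passes all argon, so argon in A = argon in Q = 2164.3 kg/s.
hydrogen in A: m_A = 709×0.594 + (1−0.133)·(1−0.852)·m_A, so m_A = 421.15/0.8717 = 483.14 kg/s.
A = 483.14 + 2164.3 = 2647.5 kg/s.

2647 kg/s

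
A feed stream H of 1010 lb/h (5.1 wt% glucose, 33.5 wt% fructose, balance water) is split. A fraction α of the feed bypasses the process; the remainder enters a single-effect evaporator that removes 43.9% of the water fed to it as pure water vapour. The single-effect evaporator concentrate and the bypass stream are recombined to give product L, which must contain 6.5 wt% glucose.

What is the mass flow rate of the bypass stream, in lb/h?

202.9 lb/h

All 1010×0.051 = 51.51 lb/h of glucose reaches L, so L = 51.51/0.065 = 792.46 lb/h and vapour = 217.54 lb/h.
The evaporator receives (1−α)·1010 of feed at 0.614 water and removes 0.439 of that water:
0.439×0.614×(1−α)×1010 = 217.54
(1−α) = 217.54/272.24 = 0.7991;  α = 0.2009.
Bypass flow = 0.2009×1010 = 202.94 lb/h.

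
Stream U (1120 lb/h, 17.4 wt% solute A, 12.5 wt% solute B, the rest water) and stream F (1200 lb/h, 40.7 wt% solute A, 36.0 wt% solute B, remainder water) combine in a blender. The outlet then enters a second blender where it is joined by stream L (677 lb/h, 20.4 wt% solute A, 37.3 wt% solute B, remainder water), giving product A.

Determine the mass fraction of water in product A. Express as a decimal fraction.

0.4508

Overall, product flow = 2997 lb/h.
water in = 1120×0.701 + 1200×0.233 + 677×0.423 = 1351.1 lb/h.
water fraction in A = 0.4508.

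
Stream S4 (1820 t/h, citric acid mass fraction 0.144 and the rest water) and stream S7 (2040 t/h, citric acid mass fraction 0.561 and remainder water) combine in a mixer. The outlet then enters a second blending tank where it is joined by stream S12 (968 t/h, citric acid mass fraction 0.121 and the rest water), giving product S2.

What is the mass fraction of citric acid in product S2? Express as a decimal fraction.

Overall, product flow = 4828 t/h.
citric acid in = 1820×0.144 + 2040×0.561 + 968×0.121 = 1523.6 t/h.
citric acid fraction in S2 = 0.316.

0.316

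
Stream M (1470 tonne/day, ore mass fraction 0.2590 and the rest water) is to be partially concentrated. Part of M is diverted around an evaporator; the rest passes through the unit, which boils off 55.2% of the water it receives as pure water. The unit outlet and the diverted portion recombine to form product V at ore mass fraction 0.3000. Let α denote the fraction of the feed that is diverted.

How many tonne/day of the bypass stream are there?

All 1470×0.259 = 380.73 tonne/day of ore reaches V, so V = 380.73/0.300 = 1269.1 tonne/day and vapour = 200.9 tonne/day.
The evaporator receives (1−α)·1470 of feed at 0.741 water and removes 0.552 of that water:
0.552×0.741×(1−α)×1470 = 200.9
(1−α) = 200.9/601.28 = 0.3341;  α = 0.6659.
Bypass flow = 0.6659×1470 = 978.84 tonne/day.

978.8 tonne/day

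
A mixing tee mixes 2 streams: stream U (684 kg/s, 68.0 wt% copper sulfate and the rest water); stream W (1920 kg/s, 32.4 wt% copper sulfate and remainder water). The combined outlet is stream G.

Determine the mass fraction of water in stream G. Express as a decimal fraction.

0.582

Total flow out = 684 + 1920 = 2604 kg/s.
water in = 684×0.320 + 1920×0.676 = 1516.8 kg/s.
water mass fraction in G = 1516.8/2604 = 0.582.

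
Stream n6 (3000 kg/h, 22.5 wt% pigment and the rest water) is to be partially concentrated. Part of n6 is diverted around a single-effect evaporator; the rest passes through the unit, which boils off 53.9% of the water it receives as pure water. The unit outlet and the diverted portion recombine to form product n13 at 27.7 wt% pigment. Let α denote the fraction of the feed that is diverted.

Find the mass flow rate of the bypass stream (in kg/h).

All 3000×0.225 = 675 kg/h of pigment reaches n13, so n13 = 675/0.277 = 2436.8 kg/h and vapour = 563.18 kg/h.
The evaporator receives (1−α)·3000 of feed at 0.775 water and removes 0.539 of that water:
0.539×0.775×(1−α)×3000 = 563.18
(1−α) = 563.18/1253.2 = 0.4494;  α = 0.5506.
Bypass flow = 0.5506×3000 = 1651.8 kg/h.

1652 kg/h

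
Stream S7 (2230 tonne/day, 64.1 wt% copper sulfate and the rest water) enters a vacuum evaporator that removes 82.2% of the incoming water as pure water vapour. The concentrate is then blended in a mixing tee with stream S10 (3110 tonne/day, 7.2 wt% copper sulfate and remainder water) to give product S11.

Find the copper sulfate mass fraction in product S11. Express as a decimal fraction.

0.353

Vapour removed = 0.822×0.359×2230 = 658.07 tonne/day; concentrate = 1571.9 tonne/day.
copper sulfate reaching the mixer = 1429.4 (from concentrate) + 3110×0.072 = 1653.4 tonne/day.
Product flow = 1571.9 + 3110 = 4681.9 tonne/day; copper sulfate fraction = 0.353.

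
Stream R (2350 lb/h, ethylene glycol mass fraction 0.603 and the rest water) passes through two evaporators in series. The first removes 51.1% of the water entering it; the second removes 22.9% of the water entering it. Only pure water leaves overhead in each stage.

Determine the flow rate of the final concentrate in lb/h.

water in feed = 2350×0.397 = 932.95 lb/h.
After stage 1: water left = (1−0.511)×932.95 = 456.21; stream total = 1873.3 lb/h.
After stage 2: water left = (1−0.229)×456.21 = 351.74; final concentrate = 1768.8 lb/h.

1769 lb/h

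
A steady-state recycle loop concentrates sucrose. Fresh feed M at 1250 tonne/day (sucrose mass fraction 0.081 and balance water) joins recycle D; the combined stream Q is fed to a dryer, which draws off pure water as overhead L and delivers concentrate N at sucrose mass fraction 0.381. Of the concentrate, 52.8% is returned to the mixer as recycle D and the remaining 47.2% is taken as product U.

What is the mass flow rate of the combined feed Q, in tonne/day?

Overall sucrose balance (none leaves overhead): sucrose in fresh feed = sucrose in product, i.e. 1250×0.081 = (1−0.528)·N·0.381.
N = 101.25/(0.381×0.472) = 563.03 tonne/day.
Recycle D = 0.528×563.03 = 297.28 tonne/day.
Combined feed Q = 1250 + 297.28 = 1547.3 tonne/day.

1547 tonne/day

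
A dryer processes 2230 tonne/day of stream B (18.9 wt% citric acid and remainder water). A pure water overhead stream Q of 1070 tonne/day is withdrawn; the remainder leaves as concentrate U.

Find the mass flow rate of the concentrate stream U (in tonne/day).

Concentrate = 2230 − 1070 = 1160 tonne/day.

1160 tonne/day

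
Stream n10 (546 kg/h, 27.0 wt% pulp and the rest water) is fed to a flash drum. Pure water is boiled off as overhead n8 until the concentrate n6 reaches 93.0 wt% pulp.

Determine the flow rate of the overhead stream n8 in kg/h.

387.5 kg/h

pulp is conserved: 546×0.270 = 147.42 kg/h all reports to the concentrate.
Concentrate = 147.42/(target fraction) = 158.52 kg/h.
Overhead = 546 − 158.52 = 387.48 kg/h.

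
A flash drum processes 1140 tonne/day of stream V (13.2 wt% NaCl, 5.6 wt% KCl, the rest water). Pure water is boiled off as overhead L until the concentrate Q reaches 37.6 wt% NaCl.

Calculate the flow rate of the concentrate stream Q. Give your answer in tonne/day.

NaCl is conserved: 1140×0.132 = 150.48 tonne/day all reports to the concentrate.
Concentrate = 150.48/(target fraction) = 400.21 tonne/day.

400.2 tonne/day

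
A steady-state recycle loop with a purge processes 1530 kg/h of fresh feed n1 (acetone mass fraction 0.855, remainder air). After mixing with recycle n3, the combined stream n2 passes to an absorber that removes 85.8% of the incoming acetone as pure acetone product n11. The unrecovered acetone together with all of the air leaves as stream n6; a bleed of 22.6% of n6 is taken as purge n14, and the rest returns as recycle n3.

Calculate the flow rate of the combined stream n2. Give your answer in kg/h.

2451 kg/h

air enters only via n1 and leaves only via the purge: 1530×0.145 = 0.226×(air in n6), and the absorber passes all air, so air in n2 = air in n6 = 981.64 kg/h.
acetone in n2: m_A = 1530×0.855 + (1−0.226)·(1−0.858)·m_A, so m_A = 1308.1/0.8901 = 1469.7 kg/h.
n2 = 1469.7 + 981.64 = 2451.3 kg/h.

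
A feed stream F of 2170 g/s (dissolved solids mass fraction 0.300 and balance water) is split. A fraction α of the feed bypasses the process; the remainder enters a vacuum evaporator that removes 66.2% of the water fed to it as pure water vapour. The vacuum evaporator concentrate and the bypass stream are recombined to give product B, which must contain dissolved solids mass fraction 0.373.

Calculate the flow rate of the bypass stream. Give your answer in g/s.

1254 g/s

All 2170×0.300 = 651 g/s of dissolved solids reaches B, so B = 651/0.373 = 1745.3 g/s and vapour = 424.69 g/s.
The evaporator receives (1−α)·2170 of feed at 0.700 water and removes 0.662 of that water:
0.662×0.700×(1−α)×2170 = 424.69
(1−α) = 424.69/1005.6 = 0.4223;  α = 0.5777.
Bypass flow = 0.5777×2170 = 1253.5 g/s.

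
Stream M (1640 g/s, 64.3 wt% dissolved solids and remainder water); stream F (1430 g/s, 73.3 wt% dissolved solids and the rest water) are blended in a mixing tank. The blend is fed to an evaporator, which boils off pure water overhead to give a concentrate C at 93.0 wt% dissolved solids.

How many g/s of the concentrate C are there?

2261 g/s

dissolved solids entering = 1640×0.643 + 1430×0.733 = 2102.7 g/s.
All dissolved solids reports to C, so C = 2102.7/0.930 = 2261 g/s.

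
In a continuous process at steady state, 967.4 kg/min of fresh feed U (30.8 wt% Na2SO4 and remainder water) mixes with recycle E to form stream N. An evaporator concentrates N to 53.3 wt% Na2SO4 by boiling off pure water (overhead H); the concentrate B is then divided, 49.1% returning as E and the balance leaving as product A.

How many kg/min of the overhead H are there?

Overall Na2SO4 balance (none leaves overhead): Na2SO4 in fresh feed = Na2SO4 in product, i.e. 967.4×0.308 = (1−0.491)·B·0.533.
B = 297.96/(0.533×0.509) = 1098.3 kg/min.
Recycle E = 0.491×1098.3 = 539.25 kg/min.
Combined feed N = 967.4 + 539.25 = 1506.7 kg/min.
Overhead H = N − B = 1506.7 − 1098.3 = 408.38 kg/min.

408.4 kg/min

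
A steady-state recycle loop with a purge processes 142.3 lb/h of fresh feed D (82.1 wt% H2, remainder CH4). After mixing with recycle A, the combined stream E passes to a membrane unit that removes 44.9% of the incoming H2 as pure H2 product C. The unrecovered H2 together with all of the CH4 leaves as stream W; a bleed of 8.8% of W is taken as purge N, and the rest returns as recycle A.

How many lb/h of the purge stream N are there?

36.86 lb/h

CH4 enters only via D and leaves only via the purge: 142.3×0.179 = 0.088×(CH4 in W), and the membrane unit passes all CH4, so CH4 in E = CH4 in W = 289.45 lb/h.
H2 in E: m_A = 142.3×0.821 + (1−0.088)·(1−0.449)·m_A, so m_A = 116.83/0.4975 = 234.84 lb/h.
W = (1−0.449)×234.84 + 289.45 = 418.85 lb/h.
Purge N = 0.088×418.85 = 36.858 lb/h.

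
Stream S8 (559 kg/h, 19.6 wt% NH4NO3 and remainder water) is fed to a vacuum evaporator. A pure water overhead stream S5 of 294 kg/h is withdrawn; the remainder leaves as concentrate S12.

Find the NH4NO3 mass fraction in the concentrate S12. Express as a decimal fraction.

NH4NO3 is not removed: 559×0.196 = 109.56 kg/h of NH4NO3 enters S12.
Concentrate = 559 − 294 = 265 kg/h.
Mass fraction = 109.56/265 = 0.413.

0.413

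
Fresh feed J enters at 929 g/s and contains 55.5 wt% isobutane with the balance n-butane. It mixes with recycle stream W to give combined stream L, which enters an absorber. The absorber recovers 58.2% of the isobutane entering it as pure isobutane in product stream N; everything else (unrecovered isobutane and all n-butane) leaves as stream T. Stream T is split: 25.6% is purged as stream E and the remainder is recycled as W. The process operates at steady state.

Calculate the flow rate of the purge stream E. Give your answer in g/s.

493.5 g/s

n-butane enters only via J and leaves only via the purge: 929×0.445 = 0.256×(n-butane in T), and the absorber passes all n-butane, so n-butane in L = n-butane in T = 1614.9 g/s.
isobutane in L: m_A = 929×0.555 + (1−0.256)·(1−0.582)·m_A, so m_A = 515.6/0.6890 = 748.31 g/s.
T = (1−0.582)×748.31 + 1614.9 = 1927.7 g/s.
Purge E = 0.256×1927.7 = 493.48 g/s.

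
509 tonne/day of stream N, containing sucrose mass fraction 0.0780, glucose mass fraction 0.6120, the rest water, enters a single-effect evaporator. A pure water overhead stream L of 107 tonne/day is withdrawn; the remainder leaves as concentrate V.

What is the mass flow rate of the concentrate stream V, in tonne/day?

Concentrate = 509 − 107 = 402 tonne/day.

402 tonne/day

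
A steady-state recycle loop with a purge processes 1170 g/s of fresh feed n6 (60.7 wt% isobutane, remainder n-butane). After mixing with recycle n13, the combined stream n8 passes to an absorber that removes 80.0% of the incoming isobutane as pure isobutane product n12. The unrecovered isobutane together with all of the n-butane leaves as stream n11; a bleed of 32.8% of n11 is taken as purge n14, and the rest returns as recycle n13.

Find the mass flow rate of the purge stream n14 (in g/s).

513.6 g/s

n-butane enters only via n6 and leaves only via the purge: 1170×0.393 = 0.328×(n-butane in n11), and the absorber passes all n-butane, so n-butane in n8 = n-butane in n11 = 1401.9 g/s.
isobutane in n8: m_A = 1170×0.607 + (1−0.328)·(1−0.800)·m_A, so m_A = 710.19/0.8656 = 820.46 g/s.
n11 = (1−0.800)×820.46 + 1401.9 = 1566 g/s.
Purge n14 = 0.328×1566 = 513.63 g/s.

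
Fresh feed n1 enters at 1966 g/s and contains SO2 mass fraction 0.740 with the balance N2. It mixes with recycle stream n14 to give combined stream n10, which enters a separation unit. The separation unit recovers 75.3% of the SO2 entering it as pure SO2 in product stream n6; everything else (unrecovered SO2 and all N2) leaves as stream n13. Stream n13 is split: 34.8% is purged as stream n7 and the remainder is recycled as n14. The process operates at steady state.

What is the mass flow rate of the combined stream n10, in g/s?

3203 g/s

N2 enters only via n1 and leaves only via the purge: 1966×0.260 = 0.348×(N2 in n13), and the separation unit passes all N2, so N2 in n10 = N2 in n13 = 1468.9 g/s.
SO2 in n10: m_A = 1966×0.740 + (1−0.348)·(1−0.753)·m_A, so m_A = 1454.8/0.8390 = 1734.1 g/s.
n10 = 1734.1 + 1468.9 = 3203 g/s.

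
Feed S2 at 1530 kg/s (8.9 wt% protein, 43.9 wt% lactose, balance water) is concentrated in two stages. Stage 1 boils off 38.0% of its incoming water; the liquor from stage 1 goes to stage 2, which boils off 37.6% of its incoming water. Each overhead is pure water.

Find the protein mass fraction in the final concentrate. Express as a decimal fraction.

water in feed = 1530×0.472 = 722.16 kg/s.
After stage 1: water left = (1−0.380)×722.16 = 447.74; stream total = 1255.6 kg/s.
After stage 2: water left = (1−0.376)×447.74 = 279.39; final concentrate = 1087.2 kg/s.
protein fraction = 136.17/1087.2 = 0.1252.

0.1252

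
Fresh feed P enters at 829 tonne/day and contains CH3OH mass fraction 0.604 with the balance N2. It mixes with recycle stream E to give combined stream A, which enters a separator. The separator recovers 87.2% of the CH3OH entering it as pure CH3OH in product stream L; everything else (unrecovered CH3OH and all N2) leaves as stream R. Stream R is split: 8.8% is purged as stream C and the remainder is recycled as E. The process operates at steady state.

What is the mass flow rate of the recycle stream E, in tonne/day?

3468 tonne/day

N2 enters only via P and leaves only via the purge: 829×0.396 = 0.088×(N2 in R), and the separator passes all N2, so N2 in A = N2 in R = 3730.5 tonne/day.
CH3OH in A: m_A = 829×0.604 + (1−0.088)·(1−0.872)·m_A, so m_A = 500.72/0.8833 = 566.89 tonne/day.
R = (1−0.872)×566.89 + 3730.5 = 3803.1 tonne/day.
Recycle E = (1−0.088)×3803.1 = 3468.4 tonne/day.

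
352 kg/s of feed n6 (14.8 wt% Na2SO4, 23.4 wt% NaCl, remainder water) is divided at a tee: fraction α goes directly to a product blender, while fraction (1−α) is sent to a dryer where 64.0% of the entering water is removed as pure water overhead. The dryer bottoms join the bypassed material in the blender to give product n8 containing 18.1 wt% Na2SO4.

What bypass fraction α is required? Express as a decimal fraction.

0.539

All 352×0.148 = 52.096 kg/s of Na2SO4 reaches n8, so n8 = 52.096/0.181 = 287.82 kg/s and vapour = 64.177 kg/s.
The evaporator receives (1−α)·352 of feed at 0.618 water and removes 0.640 of that water:
0.640×0.618×(1−α)×352 = 64.177
(1−α) = 64.177/139.22 = 0.4610;  α = 0.5390.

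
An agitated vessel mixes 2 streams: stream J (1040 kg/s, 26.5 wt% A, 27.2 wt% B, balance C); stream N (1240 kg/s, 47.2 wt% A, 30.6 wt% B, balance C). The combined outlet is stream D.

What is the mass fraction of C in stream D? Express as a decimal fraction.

Total flow out = 1040 + 1240 = 2280 kg/s.
C in = 1040×0.463 + 1240×0.222 = 756.8 kg/s.
C mass fraction in D = 756.8/2280 = 0.3319.

0.3319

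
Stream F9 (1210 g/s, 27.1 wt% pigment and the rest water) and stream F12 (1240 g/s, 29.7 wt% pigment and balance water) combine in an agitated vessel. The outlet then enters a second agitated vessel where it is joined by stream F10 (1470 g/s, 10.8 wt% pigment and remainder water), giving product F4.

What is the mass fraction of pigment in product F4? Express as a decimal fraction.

0.218

Overall, product flow = 3920 g/s.
pigment in = 1210×0.271 + 1240×0.297 + 1470×0.108 = 854.95 g/s.
pigment fraction in F4 = 0.218.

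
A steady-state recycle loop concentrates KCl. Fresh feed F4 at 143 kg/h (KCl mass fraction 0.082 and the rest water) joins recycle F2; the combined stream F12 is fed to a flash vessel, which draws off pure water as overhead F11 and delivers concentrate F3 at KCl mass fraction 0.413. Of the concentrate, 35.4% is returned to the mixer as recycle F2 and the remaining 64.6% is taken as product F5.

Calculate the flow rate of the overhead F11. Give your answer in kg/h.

Overall KCl balance (none leaves overhead): KCl in fresh feed = KCl in product, i.e. 143×0.082 = (1−0.354)·F3·0.413.
F3 = 11.726/(0.413×0.646) = 43.951 kg/h.
Recycle F2 = 0.354×43.951 = 15.559 kg/h.
Combined feed F12 = 143 + 15.559 = 158.56 kg/h.
Overhead F11 = F12 − F3 = 158.56 − 43.951 = 114.61 kg/h.

114.6 kg/h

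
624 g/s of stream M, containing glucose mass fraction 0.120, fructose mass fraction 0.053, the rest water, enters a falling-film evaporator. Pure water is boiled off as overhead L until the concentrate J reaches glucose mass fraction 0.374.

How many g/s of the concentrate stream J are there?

glucose is conserved: 624×0.120 = 74.88 g/s all reports to the concentrate.
Concentrate = 74.88/(target fraction) = 200.21 g/s.

200.2 g/s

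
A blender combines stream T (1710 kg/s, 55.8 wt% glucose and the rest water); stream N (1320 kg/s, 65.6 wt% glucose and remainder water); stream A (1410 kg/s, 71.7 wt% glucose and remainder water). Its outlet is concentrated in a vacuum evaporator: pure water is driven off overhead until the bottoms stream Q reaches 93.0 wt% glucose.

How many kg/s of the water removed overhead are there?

glucose entering = 1710×0.558 + 1320×0.656 + 1410×0.717 = 2831.1 kg/s.
All glucose reports to Q, so Q = 2831.1/0.930 = 3044.2 kg/s.
Total feed = 4440 kg/s; overhead = 4440 − 3044.2 = 1395.8 kg/s.

1396 kg/s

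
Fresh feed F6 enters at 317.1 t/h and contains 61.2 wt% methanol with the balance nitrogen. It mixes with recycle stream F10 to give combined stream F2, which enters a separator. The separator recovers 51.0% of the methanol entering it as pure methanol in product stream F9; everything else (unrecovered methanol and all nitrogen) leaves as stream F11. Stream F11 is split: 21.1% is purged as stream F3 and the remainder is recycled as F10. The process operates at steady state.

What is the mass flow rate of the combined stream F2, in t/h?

nitrogen enters only via F6 and leaves only via the purge: 317.1×0.388 = 0.211×(nitrogen in F11), and the separator passes all nitrogen, so nitrogen in F2 = nitrogen in F11 = 583.1 t/h.
methanol in F2: m_A = 317.1×0.612 + (1−0.211)·(1−0.510)·m_A, so m_A = 194.07/0.6134 = 316.38 t/h.
F2 = 316.38 + 583.1 = 899.48 t/h.

899.5 t/h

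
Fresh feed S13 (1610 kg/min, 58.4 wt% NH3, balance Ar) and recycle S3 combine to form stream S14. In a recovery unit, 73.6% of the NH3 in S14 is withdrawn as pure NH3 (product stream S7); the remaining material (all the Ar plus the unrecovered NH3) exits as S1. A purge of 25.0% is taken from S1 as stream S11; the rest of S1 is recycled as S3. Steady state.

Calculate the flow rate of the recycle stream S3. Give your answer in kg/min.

Ar enters only via S13 and leaves only via the purge: 1610×0.416 = 0.250×(Ar in S1), and the recovery unit passes all Ar, so Ar in S14 = Ar in S1 = 2679 kg/min.
NH3 in S14: m_A = 1610×0.584 + (1−0.250)·(1−0.736)·m_A, so m_A = 940.24/0.8020 = 1172.4 kg/min.
S1 = (1−0.736)×1172.4 + 2679 = 2988.5 kg/min.
Recycle S3 = (1−0.250)×2988.5 = 2241.4 kg/min.

2241 kg/min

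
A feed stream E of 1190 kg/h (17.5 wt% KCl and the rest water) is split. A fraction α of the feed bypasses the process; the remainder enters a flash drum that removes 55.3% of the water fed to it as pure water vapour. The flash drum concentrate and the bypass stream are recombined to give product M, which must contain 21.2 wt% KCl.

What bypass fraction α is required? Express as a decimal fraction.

0.617

All 1190×0.175 = 208.25 kg/h of KCl reaches M, so M = 208.25/0.212 = 982.31 kg/h and vapour = 207.69 kg/h.
The evaporator receives (1−α)·1190 of feed at 0.825 water and removes 0.553 of that water:
0.553×0.825×(1−α)×1190 = 207.69
(1−α) = 207.69/542.91 = 0.3825;  α = 0.6175.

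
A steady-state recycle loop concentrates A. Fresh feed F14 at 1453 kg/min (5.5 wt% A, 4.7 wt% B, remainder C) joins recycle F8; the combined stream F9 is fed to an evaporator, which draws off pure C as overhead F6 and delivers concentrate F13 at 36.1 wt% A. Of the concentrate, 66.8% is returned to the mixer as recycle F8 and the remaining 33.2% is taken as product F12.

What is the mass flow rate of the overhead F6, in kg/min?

Overall A balance (none leaves overhead): A in fresh feed = A in product, i.e. 1453×0.055 = (1−0.668)·F13·0.361.
F13 = 79.915/(0.361×0.332) = 666.78 kg/min.
Recycle F8 = 0.668×666.78 = 445.41 kg/min.
Combined feed F9 = 1453 + 445.41 = 1898.4 kg/min.
Overhead F6 = F9 − F13 = 1898.4 − 666.78 = 1231.6 kg/min.

1232 kg/min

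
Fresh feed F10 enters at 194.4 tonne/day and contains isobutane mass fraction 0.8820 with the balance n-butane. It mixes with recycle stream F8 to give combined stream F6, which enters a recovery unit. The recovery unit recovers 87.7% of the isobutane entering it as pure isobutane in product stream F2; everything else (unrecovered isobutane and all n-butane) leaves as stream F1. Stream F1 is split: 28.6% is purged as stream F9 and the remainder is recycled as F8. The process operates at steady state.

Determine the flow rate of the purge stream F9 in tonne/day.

29.55 tonne/day

n-butane enters only via F10 and leaves only via the purge: 194.4×0.118 = 0.286×(n-butane in F1), and the recovery unit passes all n-butane, so n-butane in F6 = n-butane in F1 = 80.207 tonne/day.
isobutane in F6: m_A = 194.4×0.882 + (1−0.286)·(1−0.877)·m_A, so m_A = 171.46/0.9122 = 187.97 tonne/day.
F1 = (1−0.877)×187.97 + 80.207 = 103.33 tonne/day.
Purge F9 = 0.286×103.33 = 29.552 tonne/day.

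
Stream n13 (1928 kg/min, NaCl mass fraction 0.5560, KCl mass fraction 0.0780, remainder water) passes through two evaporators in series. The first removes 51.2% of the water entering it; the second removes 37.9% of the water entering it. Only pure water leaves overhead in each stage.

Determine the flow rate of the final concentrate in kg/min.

water in feed = 1928×0.366 = 705.65 kg/min.
After stage 1: water left = (1−0.512)×705.65 = 344.36; stream total = 1566.7 kg/min.
After stage 2: water left = (1−0.379)×344.36 = 213.85; final concentrate = 1436.2 kg/min.

1436 kg/min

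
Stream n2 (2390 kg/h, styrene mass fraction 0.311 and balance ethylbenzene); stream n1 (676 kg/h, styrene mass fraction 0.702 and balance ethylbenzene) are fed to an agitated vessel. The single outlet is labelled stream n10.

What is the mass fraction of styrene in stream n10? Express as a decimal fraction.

Total flow out = 2390 + 676 = 3066 kg/h.
styrene in = 2390×0.311 + 676×0.702 = 1217.8 kg/h.
styrene mass fraction in n10 = 1217.8/3066 = 0.397.

0.397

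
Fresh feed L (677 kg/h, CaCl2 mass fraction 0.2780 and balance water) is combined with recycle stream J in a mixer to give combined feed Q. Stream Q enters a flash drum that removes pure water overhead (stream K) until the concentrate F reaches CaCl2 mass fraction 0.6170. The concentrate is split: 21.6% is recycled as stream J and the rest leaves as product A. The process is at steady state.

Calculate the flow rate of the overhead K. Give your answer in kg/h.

372 kg/h

Overall CaCl2 balance (none leaves overhead): CaCl2 in fresh feed = CaCl2 in product, i.e. 677×0.278 = (1−0.216)·F·0.617.
F = 188.21/(0.617×0.784) = 389.07 kg/h.
Recycle J = 0.216×389.07 = 84.04 kg/h.
Combined feed Q = 677 + 84.04 = 761.04 kg/h.
Overhead K = Q − F = 761.04 − 389.07 = 371.97 kg/h.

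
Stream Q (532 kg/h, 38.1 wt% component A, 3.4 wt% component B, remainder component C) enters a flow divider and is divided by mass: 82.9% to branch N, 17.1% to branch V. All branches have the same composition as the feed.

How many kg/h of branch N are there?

Branch N flow = 0.829×532 = 441.03 kg/h.

441 kg/h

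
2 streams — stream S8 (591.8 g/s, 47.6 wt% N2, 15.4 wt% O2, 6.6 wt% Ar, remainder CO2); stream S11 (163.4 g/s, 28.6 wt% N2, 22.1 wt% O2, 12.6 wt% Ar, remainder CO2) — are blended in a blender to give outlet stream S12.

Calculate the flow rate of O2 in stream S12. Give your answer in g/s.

127.2 g/s

O2 out = O2 in = 591.8×0.154 + 163.4×0.221 = 127.25 g/s.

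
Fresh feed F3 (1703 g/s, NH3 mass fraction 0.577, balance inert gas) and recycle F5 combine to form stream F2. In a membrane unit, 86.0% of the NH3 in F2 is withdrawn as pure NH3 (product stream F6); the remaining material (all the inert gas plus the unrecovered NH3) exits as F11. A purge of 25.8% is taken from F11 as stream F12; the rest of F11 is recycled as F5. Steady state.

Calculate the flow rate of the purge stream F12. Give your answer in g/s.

760 g/s

inert gas enters only via F3 and leaves only via the purge: 1703×0.423 = 0.258×(inert gas in F11), and the membrane unit passes all inert gas, so inert gas in F2 = inert gas in F11 = 2792.1 g/s.
NH3 in F2: m_A = 1703×0.577 + (1−0.258)·(1−0.860)·m_A, so m_A = 982.63/0.8961 = 1096.5 g/s.
F11 = (1−0.860)×1096.5 + 2792.1 = 2945.6 g/s.
Purge F12 = 0.258×2945.6 = 759.98 g/s.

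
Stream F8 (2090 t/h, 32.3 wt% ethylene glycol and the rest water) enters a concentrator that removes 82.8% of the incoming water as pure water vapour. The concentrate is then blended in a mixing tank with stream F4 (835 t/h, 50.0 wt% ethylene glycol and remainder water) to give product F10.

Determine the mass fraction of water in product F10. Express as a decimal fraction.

Vapour removed = 0.828×0.677×2090 = 1171.6 t/h; concentrate = 918.44 t/h.
water reaching the mixer = 243.37 (from concentrate) + 835×0.500 = 660.87 t/h.
Product flow = 918.44 + 835 = 1753.4 t/h; water fraction = 0.3769.

0.3769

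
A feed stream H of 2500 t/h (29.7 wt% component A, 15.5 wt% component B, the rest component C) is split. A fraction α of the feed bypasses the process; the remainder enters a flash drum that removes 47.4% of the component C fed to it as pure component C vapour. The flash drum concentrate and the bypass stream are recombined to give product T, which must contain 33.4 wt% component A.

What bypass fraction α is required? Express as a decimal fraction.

All 2500×0.297 = 742.5 t/h of component A reaches T, so T = 742.5/0.334 = 2223.1 t/h and vapour = 276.95 t/h.
The evaporator receives (1−α)·2500 of feed at 0.548 component C and removes 0.474 of that component C:
0.474×0.548×(1−α)×2500 = 276.95
(1−α) = 276.95/649.38 = 0.4265;  α = 0.5735.

0.574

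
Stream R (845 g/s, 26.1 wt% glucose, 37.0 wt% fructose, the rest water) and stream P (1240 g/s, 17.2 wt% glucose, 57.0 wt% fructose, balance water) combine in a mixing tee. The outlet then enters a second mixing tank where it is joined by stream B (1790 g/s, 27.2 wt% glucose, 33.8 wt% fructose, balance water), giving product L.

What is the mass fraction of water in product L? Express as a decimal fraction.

0.343

Overall, product flow = 3875 g/s.
water in = 845×0.369 + 1240×0.258 + 1790×0.390 = 1329.8 g/s.
water fraction in L = 0.343.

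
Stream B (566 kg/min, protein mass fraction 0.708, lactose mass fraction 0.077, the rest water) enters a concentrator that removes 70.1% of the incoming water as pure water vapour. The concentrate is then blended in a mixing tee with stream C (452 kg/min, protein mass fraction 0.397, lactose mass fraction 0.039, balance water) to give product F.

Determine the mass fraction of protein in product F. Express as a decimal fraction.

Vapour removed = 0.701×0.215×566 = 85.305 kg/min; concentrate = 480.7 kg/min.
protein reaching the mixer = 400.73 (from concentrate) + 452×0.397 = 580.17 kg/min.
Product flow = 480.7 + 452 = 932.7 kg/min; protein fraction = 0.622.

0.622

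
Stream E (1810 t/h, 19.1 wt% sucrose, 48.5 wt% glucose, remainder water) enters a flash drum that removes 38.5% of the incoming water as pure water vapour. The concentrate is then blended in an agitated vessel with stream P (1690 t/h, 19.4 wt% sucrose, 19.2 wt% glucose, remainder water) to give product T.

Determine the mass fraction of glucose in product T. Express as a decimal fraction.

Vapour removed = 0.385×0.324×1810 = 225.78 t/h; concentrate = 1584.2 t/h.
glucose reaching the mixer = 877.85 (from concentrate) + 1690×0.192 = 1202.3 t/h.
Product flow = 1584.2 + 1690 = 3274.2 t/h; glucose fraction = 0.367.

0.367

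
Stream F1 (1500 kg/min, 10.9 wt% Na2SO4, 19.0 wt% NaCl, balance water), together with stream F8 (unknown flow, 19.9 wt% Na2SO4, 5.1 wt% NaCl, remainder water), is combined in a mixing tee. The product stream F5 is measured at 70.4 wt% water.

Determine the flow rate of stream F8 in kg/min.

Let F8 be the unknown flow. Total out = 1500 + F8.
water balance: 1051.5 + 0.750·F8 = 0.704·(1500 + F8)
(0.750 − 0.704)·F8 = 0.704×1500 − 1051.5 = 4.5
F8 = 4.5 / 0.046 = 97.826 kg/min

97.83 kg/min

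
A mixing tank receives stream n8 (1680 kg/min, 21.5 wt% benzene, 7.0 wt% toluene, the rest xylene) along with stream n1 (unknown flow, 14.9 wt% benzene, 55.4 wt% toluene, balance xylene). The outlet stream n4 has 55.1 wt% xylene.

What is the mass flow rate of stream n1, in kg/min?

1085 kg/min

Let n1 be the unknown flow. Total out = 1680 + n1.
xylene balance: 1201.2 + 0.297·n1 = 0.551·(1680 + n1)
(0.297 − 0.551)·n1 = 0.551×1680 − 1201.2 = -275.52
n1 = -275.52 / -0.254 = 1084.7 kg/min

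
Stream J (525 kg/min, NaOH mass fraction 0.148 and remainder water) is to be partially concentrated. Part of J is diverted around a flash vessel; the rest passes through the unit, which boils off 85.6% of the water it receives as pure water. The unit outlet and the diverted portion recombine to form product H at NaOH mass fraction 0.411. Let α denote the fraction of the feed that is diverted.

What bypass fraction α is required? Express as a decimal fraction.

All 525×0.148 = 77.7 kg/min of NaOH reaches H, so H = 77.7/0.411 = 189.05 kg/min and vapour = 335.95 kg/min.
The evaporator receives (1−α)·525 of feed at 0.852 water and removes 0.856 of that water:
0.856×0.852×(1−α)×525 = 335.95
(1−α) = 335.95/382.89 = 0.8774;  α = 0.1226.

0.123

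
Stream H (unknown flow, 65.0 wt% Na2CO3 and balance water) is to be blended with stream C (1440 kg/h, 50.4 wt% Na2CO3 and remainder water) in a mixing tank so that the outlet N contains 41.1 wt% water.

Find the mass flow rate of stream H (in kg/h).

Let H be the unknown flow. Total out = 1440 + H.
water balance: 714.24 + 0.350·H = 0.411·(1440 + H)
(0.350 − 0.411)·H = 0.411×1440 − 714.24 = -122.4
H = -122.4 / -0.061 = 2006.6 kg/h

2007 kg/h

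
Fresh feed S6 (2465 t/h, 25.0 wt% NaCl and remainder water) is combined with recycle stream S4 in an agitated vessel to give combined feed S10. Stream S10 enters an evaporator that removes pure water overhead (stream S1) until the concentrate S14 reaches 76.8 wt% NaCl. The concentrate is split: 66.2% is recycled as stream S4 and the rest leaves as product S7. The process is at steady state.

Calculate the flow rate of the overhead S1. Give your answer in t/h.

Overall NaCl balance (none leaves overhead): NaCl in fresh feed = NaCl in product, i.e. 2465×0.250 = (1−0.662)·S14·0.768.
S14 = 616.25/(0.768×0.338) = 2374 t/h.
Recycle S4 = 0.662×2374 = 1571.6 t/h.
Combined feed S10 = 2465 + 1571.6 = 4036.6 t/h.
Overhead S1 = S10 − S14 = 4036.6 − 2374 = 1662.6 t/h.

1663 t/h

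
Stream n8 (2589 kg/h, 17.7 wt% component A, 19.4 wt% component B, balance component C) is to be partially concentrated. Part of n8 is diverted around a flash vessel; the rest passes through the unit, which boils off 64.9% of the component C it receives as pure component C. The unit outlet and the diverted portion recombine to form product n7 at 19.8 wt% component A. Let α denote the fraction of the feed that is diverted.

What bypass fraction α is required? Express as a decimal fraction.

0.740

All 2589×0.177 = 458.25 kg/h of component A reaches n7, so n7 = 458.25/0.198 = 2314.4 kg/h and vapour = 274.59 kg/h.
The evaporator receives (1−α)·2589 of feed at 0.629 component C and removes 0.649 of that component C:
0.649×0.629×(1−α)×2589 = 274.59
(1−α) = 274.59/1056.9 = 0.2598;  α = 0.7402.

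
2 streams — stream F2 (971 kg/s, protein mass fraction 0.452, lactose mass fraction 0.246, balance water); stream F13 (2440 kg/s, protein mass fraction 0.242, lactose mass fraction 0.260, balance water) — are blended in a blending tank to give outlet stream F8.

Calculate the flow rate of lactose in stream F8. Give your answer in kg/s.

873.3 kg/s

lactose out = lactose in = 971×0.246 + 2440×0.260 = 873.27 kg/s.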